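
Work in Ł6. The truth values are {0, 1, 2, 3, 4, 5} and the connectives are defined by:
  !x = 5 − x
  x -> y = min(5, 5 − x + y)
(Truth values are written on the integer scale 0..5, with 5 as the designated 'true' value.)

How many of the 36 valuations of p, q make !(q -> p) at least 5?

value 5: 1 assignment (counts)
value 4: 2 assignments
value 3: 3 assignments
value 2: 4 assignments
value 1: 5 assignments
value 0: 21 assignments
So 1 of the 36 assignments meets the threshold.

1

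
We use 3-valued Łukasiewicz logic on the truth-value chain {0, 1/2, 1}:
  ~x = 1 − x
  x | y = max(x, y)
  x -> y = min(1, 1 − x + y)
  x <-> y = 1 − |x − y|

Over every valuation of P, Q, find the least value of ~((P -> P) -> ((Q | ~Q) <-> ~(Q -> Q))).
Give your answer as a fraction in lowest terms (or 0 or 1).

1/2

Take P = 0, Q = 1/2:
P -> P = 0 -> 0 = 1
~Q = ~1/2 = 1/2
Q | ~Q = 1/2 | 1/2 = 1/2
Q -> Q = 1/2 -> 1/2 = 1
~(Q -> Q) = ~1 = 0
(Q | ~Q) <-> ~(Q -> Q) = 1/2 <-> 0 = 1/2
(P -> P) -> ((Q | ~Q) <-> ~(Q -> Q)) = 1 -> 1/2 = 1/2
~((P -> P) -> ((Q | ~Q) <-> ~(Q -> Q))) = ~1/2 = 1/2
No assignment yields a value below 1/2, so this is the minimum.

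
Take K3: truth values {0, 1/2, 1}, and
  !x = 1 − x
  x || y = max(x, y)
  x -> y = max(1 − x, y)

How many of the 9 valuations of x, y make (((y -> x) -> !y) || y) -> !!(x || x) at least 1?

3

x = 0, y = 0 ↦ 0  <
x = 0, y = 1/2 ↦ 1/2  <
x = 0, y = 1 ↦ 0  <
x = 1/2, y = 0 ↦ 1/2  <
x = 1/2, y = 1/2 ↦ 1/2  <
x = 1/2, y = 1 ↦ 1/2  <
x = 1, y = 0 ↦ 1  ≥
x = 1, y = 1/2 ↦ 1  ≥
x = 1, y = 1 ↦ 1  ≥
So 3 of the 9 assignments meet the threshold.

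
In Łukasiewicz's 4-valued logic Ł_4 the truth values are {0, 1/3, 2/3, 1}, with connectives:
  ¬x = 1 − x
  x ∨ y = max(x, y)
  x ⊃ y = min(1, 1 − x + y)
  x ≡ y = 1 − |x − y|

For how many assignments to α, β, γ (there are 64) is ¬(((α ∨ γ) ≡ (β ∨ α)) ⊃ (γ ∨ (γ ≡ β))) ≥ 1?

1

value 1: 1 assignment (counts)
value 2/3: 4 assignments
value 1/3: 16 assignments
value 0: 43 assignments
So 1 of the 64 assignments meets the threshold.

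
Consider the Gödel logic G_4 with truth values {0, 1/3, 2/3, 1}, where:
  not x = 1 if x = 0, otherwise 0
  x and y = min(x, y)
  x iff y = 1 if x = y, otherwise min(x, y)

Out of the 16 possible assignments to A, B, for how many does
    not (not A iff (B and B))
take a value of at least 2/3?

A = 0, B = 0 ↦ 1  ≥
A = 0, B = 1/3 ↦ 0  <
A = 0, B = 2/3 ↦ 0  <
A = 0, B = 1 ↦ 0  <
A = 1/3, B = 0 ↦ 0  <
A = 1/3, B = 1/3 ↦ 1  ≥
A = 1/3, B = 2/3 ↦ 1  ≥
A = 1/3, B = 1 ↦ 1  ≥
A = 2/3, B = 0 ↦ 0  <
A = 2/3, B = 1/3 ↦ 1  ≥
A = 2/3, B = 2/3 ↦ 1  ≥
A = 2/3, B = 1 ↦ 1  ≥
A = 1, B = 0 ↦ 0  <
A = 1, B = 1/3 ↦ 1  ≥
A = 1, B = 2/3 ↦ 1  ≥
A = 1, B = 1 ↦ 1  ≥
So 10 of the 16 assignments meet the threshold.

10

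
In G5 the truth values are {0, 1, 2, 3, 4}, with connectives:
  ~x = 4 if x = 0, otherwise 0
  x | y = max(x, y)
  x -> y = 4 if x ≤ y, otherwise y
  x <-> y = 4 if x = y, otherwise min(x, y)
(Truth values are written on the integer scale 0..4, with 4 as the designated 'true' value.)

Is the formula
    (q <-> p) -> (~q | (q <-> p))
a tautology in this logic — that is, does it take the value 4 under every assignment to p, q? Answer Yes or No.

At p = 2, q = 2, for instance:
q <-> p = 2 <-> 2 = 4
~q = ~2 = 0
~q | (q <-> p) = 0 | 4 = 4
(q <-> p) -> (~q | (q <-> p)) = 4 -> 4 = 4
and checking the remaining 24 assignments likewise gives ≥ 4 in every case.

Yes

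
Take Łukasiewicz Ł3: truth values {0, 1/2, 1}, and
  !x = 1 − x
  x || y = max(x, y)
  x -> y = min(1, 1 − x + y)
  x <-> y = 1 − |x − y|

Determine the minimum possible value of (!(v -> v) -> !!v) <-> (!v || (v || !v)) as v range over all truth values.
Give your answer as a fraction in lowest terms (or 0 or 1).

1/2

Take v = 1/2:
v -> v = 1/2 -> 1/2 = 1
!(v -> v) = !1 = 0
!v = !1/2 = 1/2
!!v = !1/2 = 1/2
!(v -> v) -> !!v = 0 -> 1/2 = 1
!v = !1/2 = 1/2
!v = !1/2 = 1/2
v || !v = 1/2 || 1/2 = 1/2
!v || (v || !v) = 1/2 || 1/2 = 1/2
(!(v -> v) -> !!v) <-> (!v || (v || !v)) = 1 <-> 1/2 = 1/2
No assignment yields a value below 1/2, so this is the minimum.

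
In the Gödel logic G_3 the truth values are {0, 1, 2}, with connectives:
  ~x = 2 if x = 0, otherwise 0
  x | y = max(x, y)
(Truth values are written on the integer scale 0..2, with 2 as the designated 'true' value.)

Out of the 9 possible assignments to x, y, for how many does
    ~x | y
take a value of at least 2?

5

x = 0, y = 0 ↦ 2  ≥
x = 0, y = 1 ↦ 2  ≥
x = 0, y = 2 ↦ 2  ≥
x = 1, y = 0 ↦ 0  <
x = 1, y = 1 ↦ 1  <
x = 1, y = 2 ↦ 2  ≥
x = 2, y = 0 ↦ 0  <
x = 2, y = 1 ↦ 1  <
x = 2, y = 2 ↦ 2  ≥
So 5 of the 9 assignments meet the threshold.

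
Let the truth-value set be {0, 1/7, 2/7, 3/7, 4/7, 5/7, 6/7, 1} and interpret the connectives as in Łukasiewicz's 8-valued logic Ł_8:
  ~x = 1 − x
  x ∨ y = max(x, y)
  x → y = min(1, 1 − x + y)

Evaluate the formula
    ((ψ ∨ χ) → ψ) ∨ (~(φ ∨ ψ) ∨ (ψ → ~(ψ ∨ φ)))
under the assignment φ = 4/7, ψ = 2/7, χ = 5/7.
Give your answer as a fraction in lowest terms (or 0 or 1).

ψ ∨ χ = 2/7 ∨ 5/7 = 5/7
(ψ ∨ χ) → ψ = 5/7 → 2/7 = 4/7
φ ∨ ψ = 4/7 ∨ 2/7 = 4/7
~(φ ∨ ψ) = ~4/7 = 3/7
ψ ∨ φ = 2/7 ∨ 4/7 = 4/7
~(ψ ∨ φ) = ~4/7 = 3/7
ψ → ~(ψ ∨ φ) = 2/7 → 3/7 = 1
~(φ ∨ ψ) ∨ (ψ → ~(ψ ∨ φ)) = 3/7 ∨ 1 = 1
((ψ ∨ χ) → ψ) ∨ (~(φ ∨ ψ) ∨ (ψ → ~(ψ ∨ φ))) = 4/7 ∨ 1 = 1

1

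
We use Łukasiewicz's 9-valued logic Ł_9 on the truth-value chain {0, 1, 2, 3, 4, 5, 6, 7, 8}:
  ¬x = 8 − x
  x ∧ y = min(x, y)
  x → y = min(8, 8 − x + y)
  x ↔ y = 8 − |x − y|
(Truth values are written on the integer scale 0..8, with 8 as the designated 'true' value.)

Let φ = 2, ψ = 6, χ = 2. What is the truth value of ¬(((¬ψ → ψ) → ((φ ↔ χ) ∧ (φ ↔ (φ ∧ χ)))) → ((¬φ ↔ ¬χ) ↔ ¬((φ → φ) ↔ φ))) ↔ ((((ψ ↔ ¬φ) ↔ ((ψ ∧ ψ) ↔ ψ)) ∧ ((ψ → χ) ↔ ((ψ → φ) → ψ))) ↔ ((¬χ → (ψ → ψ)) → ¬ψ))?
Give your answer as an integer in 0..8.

¬ψ = ¬6 = 2
¬ψ → ψ = 2 → 6 = 8
φ ↔ χ = 2 ↔ 2 = 8
φ ∧ χ = 2 ∧ 2 = 2
φ ↔ (φ ∧ χ) = 2 ↔ 2 = 8
(φ ↔ χ) ∧ (φ ↔ (φ ∧ χ)) = 8 ∧ 8 = 8
(¬ψ → ψ) → ((φ ↔ χ) ∧ (φ ↔ (φ ∧ χ))) = 8 → 8 = 8
¬φ = ¬2 = 6
¬χ = ¬2 = 6
¬φ ↔ ¬χ = 6 ↔ 6 = 8
φ → φ = 2 → 2 = 8
(φ → φ) ↔ φ = 8 ↔ 2 = 2
¬((φ → φ) ↔ φ) = ¬2 = 6
(¬φ ↔ ¬χ) ↔ ¬((φ → φ) ↔ φ) = 8 ↔ 6 = 6
((¬ψ → ψ) → ((φ ↔ χ) ∧ (φ ↔ (φ ∧ χ)))) → ((¬φ ↔ ¬χ) ↔ ¬((φ → φ) ↔ φ)) = 8 → 6 = 6
¬(((¬ψ → ψ) → ((φ ↔ χ) ∧ (φ ↔ (φ ∧ χ)))) → ((¬φ ↔ ¬χ) ↔ ¬((φ → φ) ↔ φ))) = ¬6 = 2
¬φ = ¬2 = 6
ψ ↔ ¬φ = 6 ↔ 6 = 8
ψ ∧ ψ = 6 ∧ 6 = 6
(ψ ∧ ψ) ↔ ψ = 6 ↔ 6 = 8
(ψ ↔ ¬φ) ↔ ((ψ ∧ ψ) ↔ ψ) = 8 ↔ 8 = 8
ψ → χ = 6 → 2 = 4
ψ → φ = 6 → 2 = 4
(ψ → φ) → ψ = 4 → 6 = 8
(ψ → χ) ↔ ((ψ → φ) → ψ) = 4 ↔ 8 = 4
((ψ ↔ ¬φ) ↔ ((ψ ∧ ψ) ↔ ψ)) ∧ ((ψ → χ) ↔ ((ψ → φ) → ψ)) = 8 ∧ 4 = 4
¬χ = ¬2 = 6
ψ → ψ = 6 → 6 = 8
¬χ → (ψ → ψ) = 6 → 8 = 8
¬ψ = ¬6 = 2
(¬χ → (ψ → ψ)) → ¬ψ = 8 → 2 = 2
(((ψ ↔ ¬φ) ↔ ((ψ ∧ ψ) ↔ ψ)) ∧ ((ψ → χ) ↔ ((ψ → φ) → ψ))) ↔ ((¬χ → (ψ → ψ)) → ¬ψ) = 4 ↔ 2 = 6
¬(((¬ψ → ψ) → ((φ ↔ χ) ∧ (φ ↔ (φ ∧ χ)))) → ((¬φ ↔ ¬χ) ↔ ¬((φ → φ) ↔ φ))) ↔ ((((ψ ↔ ¬φ) ↔ ((ψ ∧ ψ) ↔ ψ)) ∧ ((ψ → χ) ↔ ((ψ → φ) → ψ))) ↔ ((¬χ → (ψ → ψ)) → ¬ψ)) = 2 ↔ 6 = 4

4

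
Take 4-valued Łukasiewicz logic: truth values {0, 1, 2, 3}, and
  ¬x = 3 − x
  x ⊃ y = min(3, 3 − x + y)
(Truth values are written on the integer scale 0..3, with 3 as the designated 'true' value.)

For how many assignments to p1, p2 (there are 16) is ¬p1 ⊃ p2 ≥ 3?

p1 = 0, p2 = 0 ↦ 0  <
p1 = 0, p2 = 1 ↦ 1  <
p1 = 0, p2 = 2 ↦ 2  <
p1 = 0, p2 = 3 ↦ 3  ≥
p1 = 1, p2 = 0 ↦ 1  <
p1 = 1, p2 = 1 ↦ 2  <
p1 = 1, p2 = 2 ↦ 3  ≥
p1 = 1, p2 = 3 ↦ 3  ≥
p1 = 2, p2 = 0 ↦ 2  <
p1 = 2, p2 = 1 ↦ 3  ≥
p1 = 2, p2 = 2 ↦ 3  ≥
p1 = 2, p2 = 3 ↦ 3  ≥
p1 = 3, p2 = 0 ↦ 3  ≥
p1 = 3, p2 = 1 ↦ 3  ≥
p1 = 3, p2 = 2 ↦ 3  ≥
p1 = 3, p2 = 3 ↦ 3  ≥
So 10 of the 16 assignments meet the threshold.

10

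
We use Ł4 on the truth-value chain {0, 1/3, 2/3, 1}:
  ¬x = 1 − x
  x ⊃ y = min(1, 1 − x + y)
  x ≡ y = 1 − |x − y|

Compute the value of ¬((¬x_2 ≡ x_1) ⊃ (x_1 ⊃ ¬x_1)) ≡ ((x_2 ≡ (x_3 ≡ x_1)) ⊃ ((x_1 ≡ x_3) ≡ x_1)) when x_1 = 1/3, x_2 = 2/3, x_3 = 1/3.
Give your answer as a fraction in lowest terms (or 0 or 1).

1/3

¬x_2 = ¬2/3 = 1/3
¬x_2 ≡ x_1 = 1/3 ≡ 1/3 = 1
¬x_1 = ¬1/3 = 2/3
x_1 ⊃ ¬x_1 = 1/3 ⊃ 2/3 = 1
(¬x_2 ≡ x_1) ⊃ (x_1 ⊃ ¬x_1) = 1 ⊃ 1 = 1
¬((¬x_2 ≡ x_1) ⊃ (x_1 ⊃ ¬x_1)) = ¬1 = 0
x_3 ≡ x_1 = 1/3 ≡ 1/3 = 1
x_2 ≡ (x_3 ≡ x_1) = 2/3 ≡ 1 = 2/3
x_1 ≡ x_3 = 1/3 ≡ 1/3 = 1
(x_1 ≡ x_3) ≡ x_1 = 1 ≡ 1/3 = 1/3
(x_2 ≡ (x_3 ≡ x_1)) ⊃ ((x_1 ≡ x_3) ≡ x_1) = 2/3 ⊃ 1/3 = 2/3
¬((¬x_2 ≡ x_1) ⊃ (x_1 ⊃ ¬x_1)) ≡ ((x_2 ≡ (x_3 ≡ x_1)) ⊃ ((x_1 ≡ x_3) ≡ x_1)) = 0 ≡ 2/3 = 1/3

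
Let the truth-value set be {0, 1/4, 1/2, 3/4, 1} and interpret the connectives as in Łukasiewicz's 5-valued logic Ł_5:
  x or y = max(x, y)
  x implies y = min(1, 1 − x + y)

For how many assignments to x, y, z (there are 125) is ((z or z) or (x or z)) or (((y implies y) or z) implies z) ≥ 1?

value 1: 45 assignments (counts)
value 3/4: 35 assignments
value 1/2: 25 assignments
value 1/4: 15 assignments
value 0: 5 assignments
So 45 of the 125 assignments meet the threshold.

45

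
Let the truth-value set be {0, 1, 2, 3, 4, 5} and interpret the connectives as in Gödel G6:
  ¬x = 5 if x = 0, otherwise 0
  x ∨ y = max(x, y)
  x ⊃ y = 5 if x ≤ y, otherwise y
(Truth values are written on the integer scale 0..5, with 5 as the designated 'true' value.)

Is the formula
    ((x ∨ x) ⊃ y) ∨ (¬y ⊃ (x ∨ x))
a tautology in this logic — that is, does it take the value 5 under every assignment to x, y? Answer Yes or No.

Counterexample: take x = 1, y = 0.
x ∨ x = 1 ∨ 1 = 1
(x ∨ x) ⊃ y = 1 ⊃ 0 = 0
¬y = ¬0 = 5
x ∨ x = 1 ∨ 1 = 1
¬y ⊃ (x ∨ x) = 5 ⊃ 1 = 1
((x ∨ x) ⊃ y) ∨ (¬y ⊃ (x ∨ x)) = 0 ∨ 1 = 1
This gives 1 ≠ 5.

No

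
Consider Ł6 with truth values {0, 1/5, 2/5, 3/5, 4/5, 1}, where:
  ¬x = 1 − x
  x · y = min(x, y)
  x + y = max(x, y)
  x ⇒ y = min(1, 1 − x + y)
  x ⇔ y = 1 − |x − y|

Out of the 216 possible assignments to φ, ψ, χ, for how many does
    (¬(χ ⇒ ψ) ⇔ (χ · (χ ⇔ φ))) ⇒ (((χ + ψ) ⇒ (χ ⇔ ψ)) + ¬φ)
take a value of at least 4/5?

value 1: 163 assignments (counts)
value 4/5: 30 assignments (counts)
value 3/5: 7 assignments
value 2/5: 12 assignments
value 1/5: 2 assignments
value 0: 2 assignments
So 193 of the 216 assignments meet the threshold.

193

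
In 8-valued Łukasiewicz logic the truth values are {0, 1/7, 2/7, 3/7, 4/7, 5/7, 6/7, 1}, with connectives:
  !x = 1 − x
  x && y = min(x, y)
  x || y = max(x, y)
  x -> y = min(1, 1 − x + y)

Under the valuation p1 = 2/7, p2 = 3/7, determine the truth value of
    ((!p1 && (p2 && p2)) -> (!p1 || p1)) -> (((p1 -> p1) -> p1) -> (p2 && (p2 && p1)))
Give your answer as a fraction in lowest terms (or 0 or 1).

!p1 = !2/7 = 5/7
p2 && p2 = 3/7 && 3/7 = 3/7
!p1 && (p2 && p2) = 5/7 && 3/7 = 3/7
!p1 = !2/7 = 5/7
!p1 || p1 = 5/7 || 2/7 = 5/7
(!p1 && (p2 && p2)) -> (!p1 || p1) = 3/7 -> 5/7 = 1
p1 -> p1 = 2/7 -> 2/7 = 1
(p1 -> p1) -> p1 = 1 -> 2/7 = 2/7
p2 && p1 = 3/7 && 2/7 = 2/7
p2 && (p2 && p1) = 3/7 && 2/7 = 2/7
((p1 -> p1) -> p1) -> (p2 && (p2 && p1)) = 2/7 -> 2/7 = 1
((!p1 && (p2 && p2)) -> (!p1 || p1)) -> (((p1 -> p1) -> p1) -> (p2 && (p2 && p1))) = 1 -> 1 = 1

1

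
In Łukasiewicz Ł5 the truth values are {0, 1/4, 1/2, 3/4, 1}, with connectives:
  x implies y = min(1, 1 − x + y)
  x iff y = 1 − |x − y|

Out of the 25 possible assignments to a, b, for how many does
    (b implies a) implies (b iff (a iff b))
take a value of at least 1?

value 1: 14 assignments (counts)
value 3/4: 5 assignments
value 1/2: 3 assignments
value 1/4: 2 assignments
value 0: 1 assignment
So 14 of the 25 assignments meet the threshold.

14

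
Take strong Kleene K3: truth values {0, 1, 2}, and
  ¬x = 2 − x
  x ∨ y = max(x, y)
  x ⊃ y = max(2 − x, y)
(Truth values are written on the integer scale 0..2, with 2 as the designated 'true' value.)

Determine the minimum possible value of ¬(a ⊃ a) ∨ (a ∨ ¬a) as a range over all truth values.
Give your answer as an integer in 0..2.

Take a = 1:
a ⊃ a = 1 ⊃ 1 = 1
¬(a ⊃ a) = ¬1 = 1
¬a = ¬1 = 1
a ∨ ¬a = 1 ∨ 1 = 1
¬(a ⊃ a) ∨ (a ∨ ¬a) = 1 ∨ 1 = 1
No assignment yields a value below 1, so this is the minimum.

1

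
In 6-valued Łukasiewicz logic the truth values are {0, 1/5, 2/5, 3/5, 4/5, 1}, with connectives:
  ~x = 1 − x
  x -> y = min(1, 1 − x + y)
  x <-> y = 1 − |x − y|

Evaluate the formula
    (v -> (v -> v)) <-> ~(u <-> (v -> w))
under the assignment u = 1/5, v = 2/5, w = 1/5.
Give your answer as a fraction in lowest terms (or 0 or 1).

3/5

v -> v = 2/5 -> 2/5 = 1
v -> (v -> v) = 2/5 -> 1 = 1
v -> w = 2/5 -> 1/5 = 4/5
u <-> (v -> w) = 1/5 <-> 4/5 = 2/5
~(u <-> (v -> w)) = ~2/5 = 3/5
(v -> (v -> v)) <-> ~(u <-> (v -> w)) = 1 <-> 3/5 = 3/5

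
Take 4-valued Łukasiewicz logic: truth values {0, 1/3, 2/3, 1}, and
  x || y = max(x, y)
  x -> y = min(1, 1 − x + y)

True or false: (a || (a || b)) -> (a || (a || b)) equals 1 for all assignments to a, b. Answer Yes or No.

Yes

a = 0, b = 0 ↦ 1
a = 0, b = 1/3 ↦ 1
a = 0, b = 2/3 ↦ 1
a = 0, b = 1 ↦ 1
a = 1/3, b = 0 ↦ 1
a = 1/3, b = 1/3 ↦ 1
a = 1/3, b = 2/3 ↦ 1
a = 1/3, b = 1 ↦ 1
a = 2/3, b = 0 ↦ 1
a = 2/3, b = 1/3 ↦ 1
a = 2/3, b = 2/3 ↦ 1
a = 2/3, b = 1 ↦ 1
a = 1, b = 0 ↦ 1
a = 1, b = 1/3 ↦ 1
a = 1, b = 2/3 ↦ 1
a = 1, b = 1 ↦ 1
Every assignment gives a value ≥ 1.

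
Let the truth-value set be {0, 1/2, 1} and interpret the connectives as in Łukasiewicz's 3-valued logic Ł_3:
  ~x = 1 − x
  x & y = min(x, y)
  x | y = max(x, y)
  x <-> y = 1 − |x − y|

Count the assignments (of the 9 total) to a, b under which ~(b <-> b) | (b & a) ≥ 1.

1

a = 0, b = 0 ↦ 0  <
a = 0, b = 1/2 ↦ 0  <
a = 0, b = 1 ↦ 0  <
a = 1/2, b = 0 ↦ 0  <
a = 1/2, b = 1/2 ↦ 1/2  <
a = 1/2, b = 1 ↦ 1/2  <
a = 1, b = 0 ↦ 0  <
a = 1, b = 1/2 ↦ 1/2  <
a = 1, b = 1 ↦ 1  ≥
So 1 of the 9 assignments meets the threshold.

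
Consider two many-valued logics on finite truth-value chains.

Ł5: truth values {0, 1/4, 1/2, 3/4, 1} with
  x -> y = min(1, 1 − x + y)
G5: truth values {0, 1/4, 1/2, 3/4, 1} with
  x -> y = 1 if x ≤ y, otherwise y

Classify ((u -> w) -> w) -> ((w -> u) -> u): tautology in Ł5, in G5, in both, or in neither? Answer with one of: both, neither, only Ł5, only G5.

only Ł5

In Ł5: every assignment gives 1 — tautology.
In G5: at u = 1/4, w = 0 the value is 1/4 — not a tautology.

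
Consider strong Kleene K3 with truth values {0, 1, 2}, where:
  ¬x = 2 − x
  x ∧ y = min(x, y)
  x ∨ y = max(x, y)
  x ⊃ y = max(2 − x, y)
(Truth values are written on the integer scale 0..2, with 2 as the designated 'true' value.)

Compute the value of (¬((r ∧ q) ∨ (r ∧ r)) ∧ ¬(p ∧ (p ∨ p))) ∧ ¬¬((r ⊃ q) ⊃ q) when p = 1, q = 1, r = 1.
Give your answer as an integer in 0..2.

1

r ∧ q = 1 ∧ 1 = 1
r ∧ r = 1 ∧ 1 = 1
(r ∧ q) ∨ (r ∧ r) = 1 ∨ 1 = 1
¬((r ∧ q) ∨ (r ∧ r)) = ¬1 = 1
p ∨ p = 1 ∨ 1 = 1
p ∧ (p ∨ p) = 1 ∧ 1 = 1
¬(p ∧ (p ∨ p)) = ¬1 = 1
¬((r ∧ q) ∨ (r ∧ r)) ∧ ¬(p ∧ (p ∨ p)) = 1 ∧ 1 = 1
r ⊃ q = 1 ⊃ 1 = 1
(r ⊃ q) ⊃ q = 1 ⊃ 1 = 1
¬((r ⊃ q) ⊃ q) = ¬1 = 1
¬¬((r ⊃ q) ⊃ q) = ¬1 = 1
(¬((r ∧ q) ∨ (r ∧ r)) ∧ ¬(p ∧ (p ∨ p))) ∧ ¬¬((r ⊃ q) ⊃ q) = 1 ∧ 1 = 1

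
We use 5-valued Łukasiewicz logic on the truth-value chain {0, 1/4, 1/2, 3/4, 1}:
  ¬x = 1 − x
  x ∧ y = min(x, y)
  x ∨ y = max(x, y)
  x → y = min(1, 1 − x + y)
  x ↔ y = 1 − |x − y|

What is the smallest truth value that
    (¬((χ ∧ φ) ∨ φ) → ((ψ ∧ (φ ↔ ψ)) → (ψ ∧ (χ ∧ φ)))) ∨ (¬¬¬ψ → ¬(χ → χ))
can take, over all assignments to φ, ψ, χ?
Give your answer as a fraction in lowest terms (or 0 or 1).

Take φ = 0, ψ = 1/2, χ = 0:
χ ∧ φ = 0 ∧ 0 = 0
(χ ∧ φ) ∨ φ = 0 ∨ 0 = 0
¬((χ ∧ φ) ∨ φ) = ¬0 = 1
φ ↔ ψ = 0 ↔ 1/2 = 1/2
ψ ∧ (φ ↔ ψ) = 1/2 ∧ 1/2 = 1/2
χ ∧ φ = 0 ∧ 0 = 0
ψ ∧ (χ ∧ φ) = 1/2 ∧ 0 = 0
(ψ ∧ (φ ↔ ψ)) → (ψ ∧ (χ ∧ φ)) = 1/2 → 0 = 1/2
¬((χ ∧ φ) ∨ φ) → ((ψ ∧ (φ ↔ ψ)) → (ψ ∧ (χ ∧ φ))) = 1 → 1/2 = 1/2
¬ψ = ¬1/2 = 1/2
¬¬ψ = ¬1/2 = 1/2
¬¬¬ψ = ¬1/2 = 1/2
χ → χ = 0 → 0 = 1
¬(χ → χ) = ¬1 = 0
¬¬¬ψ → ¬(χ → χ) = 1/2 → 0 = 1/2
(¬((χ ∧ φ) ∨ φ) → ((ψ ∧ (φ ↔ ψ)) → (ψ ∧ (χ ∧ φ)))) ∨ (¬¬¬ψ → ¬(χ → χ)) = 1/2 ∨ 1/2 = 1/2
No assignment yields a value below 1/2, so this is the minimum.

1/2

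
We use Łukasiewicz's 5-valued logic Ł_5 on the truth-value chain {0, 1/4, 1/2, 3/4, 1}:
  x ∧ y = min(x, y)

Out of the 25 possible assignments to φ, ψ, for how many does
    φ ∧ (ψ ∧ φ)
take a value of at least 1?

value 1: 1 assignment (counts)
value 3/4: 3 assignments
value 1/2: 5 assignments
value 1/4: 7 assignments
value 0: 9 assignments
So 1 of the 25 assignments meets the threshold.

1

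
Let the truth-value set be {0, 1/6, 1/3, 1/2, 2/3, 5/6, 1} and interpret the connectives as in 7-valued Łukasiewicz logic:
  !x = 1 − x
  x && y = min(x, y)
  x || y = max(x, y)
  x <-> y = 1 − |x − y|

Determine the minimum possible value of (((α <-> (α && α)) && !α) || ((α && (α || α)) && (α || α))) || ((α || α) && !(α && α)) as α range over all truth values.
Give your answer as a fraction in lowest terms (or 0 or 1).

Take α = 1/2:
α && α = 1/2 && 1/2 = 1/2
α <-> (α && α) = 1/2 <-> 1/2 = 1
!α = !1/2 = 1/2
(α <-> (α && α)) && !α = 1 && 1/2 = 1/2
α || α = 1/2 || 1/2 = 1/2
α && (α || α) = 1/2 && 1/2 = 1/2
α || α = 1/2 || 1/2 = 1/2
(α && (α || α)) && (α || α) = 1/2 && 1/2 = 1/2
((α <-> (α && α)) && !α) || ((α && (α || α)) && (α || α)) = 1/2 || 1/2 = 1/2
α || α = 1/2 || 1/2 = 1/2
α && α = 1/2 && 1/2 = 1/2
!(α && α) = !1/2 = 1/2
(α || α) && !(α && α) = 1/2 && 1/2 = 1/2
(((α <-> (α && α)) && !α) || ((α && (α || α)) && (α || α))) || ((α || α) && !(α && α)) = 1/2 || 1/2 = 1/2
No assignment yields a value below 1/2, so this is the minimum.

1/2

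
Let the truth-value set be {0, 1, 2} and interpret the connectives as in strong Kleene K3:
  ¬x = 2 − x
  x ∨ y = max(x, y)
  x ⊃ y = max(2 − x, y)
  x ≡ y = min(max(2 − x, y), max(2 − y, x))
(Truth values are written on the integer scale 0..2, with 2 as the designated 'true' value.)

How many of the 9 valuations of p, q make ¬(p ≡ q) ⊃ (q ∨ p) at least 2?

p = 0, q = 0 ↦ 2  ≥
p = 0, q = 1 ↦ 1  <
p = 0, q = 2 ↦ 2  ≥
p = 1, q = 0 ↦ 1  <
p = 1, q = 1 ↦ 1  <
p = 1, q = 2 ↦ 2  ≥
p = 2, q = 0 ↦ 2  ≥
p = 2, q = 1 ↦ 2  ≥
p = 2, q = 2 ↦ 2  ≥
So 6 of the 9 assignments meet the threshold.

6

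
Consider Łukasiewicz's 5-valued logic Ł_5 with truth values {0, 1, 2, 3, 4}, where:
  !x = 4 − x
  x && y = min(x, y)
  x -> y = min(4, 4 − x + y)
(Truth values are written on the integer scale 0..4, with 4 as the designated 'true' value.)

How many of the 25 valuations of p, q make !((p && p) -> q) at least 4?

value 4: 1 assignment (counts)
value 3: 2 assignments
value 2: 3 assignments
value 1: 4 assignments
value 0: 15 assignments
So 1 of the 25 assignments meets the threshold.

1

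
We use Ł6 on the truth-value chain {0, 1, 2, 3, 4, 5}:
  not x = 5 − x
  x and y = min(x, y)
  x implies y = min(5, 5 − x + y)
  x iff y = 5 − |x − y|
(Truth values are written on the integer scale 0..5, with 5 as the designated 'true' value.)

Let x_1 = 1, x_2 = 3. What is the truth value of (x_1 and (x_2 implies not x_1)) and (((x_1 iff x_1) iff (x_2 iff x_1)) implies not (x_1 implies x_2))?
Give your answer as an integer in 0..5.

1

not x_1 = not 1 = 4
x_2 implies not x_1 = 3 implies 4 = 5
x_1 and (x_2 implies not x_1) = 1 and 5 = 1
x_1 iff x_1 = 1 iff 1 = 5
x_2 iff x_1 = 3 iff 1 = 3
(x_1 iff x_1) iff (x_2 iff x_1) = 5 iff 3 = 3
x_1 implies x_2 = 1 implies 3 = 5
not (x_1 implies x_2) = not 5 = 0
((x_1 iff x_1) iff (x_2 iff x_1)) implies not (x_1 implies x_2) = 3 implies 0 = 2
(x_1 and (x_2 implies not x_1)) and (((x_1 iff x_1) iff (x_2 iff x_1)) implies not (x_1 implies x_2)) = 1 and 2 = 1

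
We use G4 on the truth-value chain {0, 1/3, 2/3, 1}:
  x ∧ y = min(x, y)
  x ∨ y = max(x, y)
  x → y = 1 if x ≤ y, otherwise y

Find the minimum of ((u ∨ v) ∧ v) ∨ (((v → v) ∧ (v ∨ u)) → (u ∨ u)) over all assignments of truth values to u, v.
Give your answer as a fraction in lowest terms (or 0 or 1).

1/3

Take u = 0, v = 1/3:
u ∨ v = 0 ∨ 1/3 = 1/3
(u ∨ v) ∧ v = 1/3 ∧ 1/3 = 1/3
v → v = 1/3 → 1/3 = 1
v ∨ u = 1/3 ∨ 0 = 1/3
(v → v) ∧ (v ∨ u) = 1 ∧ 1/3 = 1/3
u ∨ u = 0 ∨ 0 = 0
((v → v) ∧ (v ∨ u)) → (u ∨ u) = 1/3 → 0 = 0
((u ∨ v) ∧ v) ∨ (((v → v) ∧ (v ∨ u)) → (u ∨ u)) = 1/3 ∨ 0 = 1/3
No assignment yields a value below 1/3, so this is the minimum.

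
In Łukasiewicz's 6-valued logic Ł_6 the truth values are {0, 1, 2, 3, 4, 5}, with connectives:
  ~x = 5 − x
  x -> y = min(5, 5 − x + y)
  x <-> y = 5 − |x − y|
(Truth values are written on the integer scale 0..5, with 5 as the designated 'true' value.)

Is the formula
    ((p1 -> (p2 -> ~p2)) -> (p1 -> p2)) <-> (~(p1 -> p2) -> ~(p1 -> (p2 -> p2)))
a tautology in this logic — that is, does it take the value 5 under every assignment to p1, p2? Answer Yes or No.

No

Counterexample: take p1 = 5, p2 = 3.
~p2 = ~3 = 2
p2 -> ~p2 = 3 -> 2 = 4
p1 -> (p2 -> ~p2) = 5 -> 4 = 4
p1 -> p2 = 5 -> 3 = 3
(p1 -> (p2 -> ~p2)) -> (p1 -> p2) = 4 -> 3 = 4
p1 -> p2 = 5 -> 3 = 3
~(p1 -> p2) = ~3 = 2
p2 -> p2 = 3 -> 3 = 5
p1 -> (p2 -> p2) = 5 -> 5 = 5
~(p1 -> (p2 -> p2)) = ~5 = 0
~(p1 -> p2) -> ~(p1 -> (p2 -> p2)) = 2 -> 0 = 3
((p1 -> (p2 -> ~p2)) -> (p1 -> p2)) <-> (~(p1 -> p2) -> ~(p1 -> (p2 -> p2))) = 4 <-> 3 = 4
This gives 4 ≠ 5.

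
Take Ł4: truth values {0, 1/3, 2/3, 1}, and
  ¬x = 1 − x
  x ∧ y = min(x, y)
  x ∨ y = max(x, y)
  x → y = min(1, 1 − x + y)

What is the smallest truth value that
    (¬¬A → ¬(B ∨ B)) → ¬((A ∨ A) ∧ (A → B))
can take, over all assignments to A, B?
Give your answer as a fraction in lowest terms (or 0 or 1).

Take A = 2/3, B = 1/3:
¬A = ¬2/3 = 1/3
¬¬A = ¬1/3 = 2/3
B ∨ B = 1/3 ∨ 1/3 = 1/3
¬(B ∨ B) = ¬1/3 = 2/3
¬¬A → ¬(B ∨ B) = 2/3 → 2/3 = 1
A ∨ A = 2/3 ∨ 2/3 = 2/3
A → B = 2/3 → 1/3 = 2/3
(A ∨ A) ∧ (A → B) = 2/3 ∧ 2/3 = 2/3
¬((A ∨ A) ∧ (A → B)) = ¬2/3 = 1/3
(¬¬A → ¬(B ∨ B)) → ¬((A ∨ A) ∧ (A → B)) = 1 → 1/3 = 1/3
No assignment yields a value below 1/3, so this is the minimum.

1/3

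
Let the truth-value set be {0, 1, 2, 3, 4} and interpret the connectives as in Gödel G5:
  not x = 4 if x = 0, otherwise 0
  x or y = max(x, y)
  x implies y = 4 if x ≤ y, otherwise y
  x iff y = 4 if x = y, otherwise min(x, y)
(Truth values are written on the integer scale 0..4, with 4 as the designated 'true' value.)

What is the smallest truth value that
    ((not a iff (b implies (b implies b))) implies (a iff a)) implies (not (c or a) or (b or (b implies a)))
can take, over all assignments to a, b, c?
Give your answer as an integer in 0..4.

1

Take a = 0, b = 1, c = 1:
not a = not 0 = 4
b implies b = 1 implies 1 = 4
b implies (b implies b) = 1 implies 4 = 4
not a iff (b implies (b implies b)) = 4 iff 4 = 4
a iff a = 0 iff 0 = 4
(not a iff (b implies (b implies b))) implies (a iff a) = 4 implies 4 = 4
c or a = 1 or 0 = 1
not (c or a) = not 1 = 0
b implies a = 1 implies 0 = 0
b or (b implies a) = 1 or 0 = 1
not (c or a) or (b or (b implies a)) = 0 or 1 = 1
((not a iff (b implies (b implies b))) implies (a iff a)) implies (not (c or a) or (b or (b implies a))) = 4 implies 1 = 1
No assignment yields a value below 1, so this is the minimum.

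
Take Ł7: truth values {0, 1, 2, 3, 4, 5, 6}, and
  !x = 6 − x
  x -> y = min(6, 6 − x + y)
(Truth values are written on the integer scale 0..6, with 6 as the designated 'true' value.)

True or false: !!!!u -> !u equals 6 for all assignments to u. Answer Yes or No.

No

Counterexample: take u = 4.
!u = !4 = 2
!!u = !2 = 4
!!!u = !4 = 2
!!!!u = !2 = 4
!u = !4 = 2
!!!!u -> !u = 4 -> 2 = 4
This gives 4 ≠ 6.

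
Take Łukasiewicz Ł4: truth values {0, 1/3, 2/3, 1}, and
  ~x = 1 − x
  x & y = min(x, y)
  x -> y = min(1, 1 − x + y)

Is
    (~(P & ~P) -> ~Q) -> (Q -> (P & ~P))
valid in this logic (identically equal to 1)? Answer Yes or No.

P = 0, Q = 0 ↦ 1
P = 0, Q = 1/3 ↦ 1
P = 0, Q = 2/3 ↦ 1
P = 0, Q = 1 ↦ 1
P = 1/3, Q = 0 ↦ 1
P = 1/3, Q = 1/3 ↦ 1
P = 1/3, Q = 2/3 ↦ 1
P = 1/3, Q = 1 ↦ 1
P = 2/3, Q = 0 ↦ 1
P = 2/3, Q = 1/3 ↦ 1
P = 2/3, Q = 2/3 ↦ 1
P = 2/3, Q = 1 ↦ 1
P = 1, Q = 0 ↦ 1
P = 1, Q = 1/3 ↦ 1
P = 1, Q = 2/3 ↦ 1
P = 1, Q = 1 ↦ 1
Every assignment gives a value ≥ 1.

Yes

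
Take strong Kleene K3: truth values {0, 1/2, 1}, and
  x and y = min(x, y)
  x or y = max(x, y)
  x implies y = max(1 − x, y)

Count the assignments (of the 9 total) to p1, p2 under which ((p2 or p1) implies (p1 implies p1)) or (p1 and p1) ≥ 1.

6

p1 = 0, p2 = 0 ↦ 1  ≥
p1 = 0, p2 = 1/2 ↦ 1  ≥
p1 = 0, p2 = 1 ↦ 1  ≥
p1 = 1/2, p2 = 0 ↦ 1/2  <
p1 = 1/2, p2 = 1/2 ↦ 1/2  <
p1 = 1/2, p2 = 1 ↦ 1/2  <
p1 = 1, p2 = 0 ↦ 1  ≥
p1 = 1, p2 = 1/2 ↦ 1  ≥
p1 = 1, p2 = 1 ↦ 1  ≥
So 6 of the 9 assignments meet the threshold.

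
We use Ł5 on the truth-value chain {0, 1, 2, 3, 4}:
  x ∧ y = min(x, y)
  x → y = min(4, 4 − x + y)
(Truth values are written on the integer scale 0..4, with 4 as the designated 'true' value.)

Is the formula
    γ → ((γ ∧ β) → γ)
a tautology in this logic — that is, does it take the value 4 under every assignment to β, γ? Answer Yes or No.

Yes

At β = 4, γ = 1, for instance:
γ ∧ β = 1 ∧ 4 = 1
(γ ∧ β) → γ = 1 → 1 = 4
γ → ((γ ∧ β) → γ) = 1 → 4 = 4
and checking the remaining 24 assignments likewise gives ≥ 4 in every case.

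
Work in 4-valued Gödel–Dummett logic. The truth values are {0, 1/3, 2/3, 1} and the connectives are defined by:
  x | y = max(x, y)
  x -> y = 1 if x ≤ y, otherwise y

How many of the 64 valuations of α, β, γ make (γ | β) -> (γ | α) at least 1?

50

value 1: 50 assignments (counts)
value 2/3: 5 assignments
value 1/3: 6 assignments
value 0: 3 assignments
So 50 of the 64 assignments meet the threshold.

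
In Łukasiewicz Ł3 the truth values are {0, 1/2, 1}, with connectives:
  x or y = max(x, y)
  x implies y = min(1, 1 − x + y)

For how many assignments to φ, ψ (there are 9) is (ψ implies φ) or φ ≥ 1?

φ = 0, ψ = 0 ↦ 1  ≥
φ = 0, ψ = 1/2 ↦ 1/2  <
φ = 0, ψ = 1 ↦ 0  <
φ = 1/2, ψ = 0 ↦ 1  ≥
φ = 1/2, ψ = 1/2 ↦ 1  ≥
φ = 1/2, ψ = 1 ↦ 1/2  <
φ = 1, ψ = 0 ↦ 1  ≥
φ = 1, ψ = 1/2 ↦ 1  ≥
φ = 1, ψ = 1 ↦ 1  ≥
So 6 of the 9 assignments meet the threshold.

6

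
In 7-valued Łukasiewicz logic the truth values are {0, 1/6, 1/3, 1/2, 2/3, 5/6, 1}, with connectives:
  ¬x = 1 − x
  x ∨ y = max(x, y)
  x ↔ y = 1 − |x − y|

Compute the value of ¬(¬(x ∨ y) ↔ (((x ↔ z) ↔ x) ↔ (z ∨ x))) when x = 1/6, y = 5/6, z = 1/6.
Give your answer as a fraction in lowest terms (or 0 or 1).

x ∨ y = 1/6 ∨ 5/6 = 5/6
¬(x ∨ y) = ¬5/6 = 1/6
x ↔ z = 1/6 ↔ 1/6 = 1
(x ↔ z) ↔ x = 1 ↔ 1/6 = 1/6
z ∨ x = 1/6 ∨ 1/6 = 1/6
((x ↔ z) ↔ x) ↔ (z ∨ x) = 1/6 ↔ 1/6 = 1
¬(x ∨ y) ↔ (((x ↔ z) ↔ x) ↔ (z ∨ x)) = 1/6 ↔ 1 = 1/6
¬(¬(x ∨ y) ↔ (((x ↔ z) ↔ x) ↔ (z ∨ x))) = ¬1/6 = 5/6

5/6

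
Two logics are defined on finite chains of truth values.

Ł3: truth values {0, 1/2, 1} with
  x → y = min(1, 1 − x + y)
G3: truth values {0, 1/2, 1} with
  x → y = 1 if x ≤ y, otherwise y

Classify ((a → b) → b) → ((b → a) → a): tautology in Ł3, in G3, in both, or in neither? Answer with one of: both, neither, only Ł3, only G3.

only Ł3

In Ł3: every assignment gives 1 — tautology.
In G3: at a = 1/2, b = 0 the value is 1/2 — not a tautology.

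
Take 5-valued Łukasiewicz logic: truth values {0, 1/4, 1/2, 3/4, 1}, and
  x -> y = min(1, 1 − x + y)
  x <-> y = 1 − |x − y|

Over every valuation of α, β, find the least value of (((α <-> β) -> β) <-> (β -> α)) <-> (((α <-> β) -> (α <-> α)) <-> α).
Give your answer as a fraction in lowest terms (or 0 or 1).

Take α = 0, β = 1/4:
α <-> β = 0 <-> 1/4 = 3/4
(α <-> β) -> β = 3/4 -> 1/4 = 1/2
β -> α = 1/4 -> 0 = 3/4
((α <-> β) -> β) <-> (β -> α) = 1/2 <-> 3/4 = 3/4
α <-> β = 0 <-> 1/4 = 3/4
α <-> α = 0 <-> 0 = 1
(α <-> β) -> (α <-> α) = 3/4 -> 1 = 1
((α <-> β) -> (α <-> α)) <-> α = 1 <-> 0 = 0
(((α <-> β) -> β) <-> (β -> α)) <-> (((α <-> β) -> (α <-> α)) <-> α) = 3/4 <-> 0 = 1/4
No assignment yields a value below 1/4, so this is the minimum.

1/4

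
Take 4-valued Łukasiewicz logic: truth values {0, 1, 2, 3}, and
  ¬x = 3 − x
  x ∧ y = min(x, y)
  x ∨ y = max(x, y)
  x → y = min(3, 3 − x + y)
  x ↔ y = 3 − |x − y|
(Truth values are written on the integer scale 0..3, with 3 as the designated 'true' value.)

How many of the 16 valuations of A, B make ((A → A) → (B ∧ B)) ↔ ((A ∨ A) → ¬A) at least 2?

9

A = 0, B = 0 ↦ 0  <
A = 0, B = 1 ↦ 1  <
A = 0, B = 2 ↦ 2  ≥
A = 0, B = 3 ↦ 3  ≥
A = 1, B = 0 ↦ 0  <
A = 1, B = 1 ↦ 1  <
A = 1, B = 2 ↦ 2  ≥
A = 1, B = 3 ↦ 3  ≥
A = 2, B = 0 ↦ 1  <
A = 2, B = 1 ↦ 2  ≥
A = 2, B = 2 ↦ 3  ≥
A = 2, B = 3 ↦ 2  ≥
A = 3, B = 0 ↦ 3  ≥
A = 3, B = 1 ↦ 2  ≥
A = 3, B = 2 ↦ 1  <
A = 3, B = 3 ↦ 0  <
So 9 of the 16 assignments meet the threshold.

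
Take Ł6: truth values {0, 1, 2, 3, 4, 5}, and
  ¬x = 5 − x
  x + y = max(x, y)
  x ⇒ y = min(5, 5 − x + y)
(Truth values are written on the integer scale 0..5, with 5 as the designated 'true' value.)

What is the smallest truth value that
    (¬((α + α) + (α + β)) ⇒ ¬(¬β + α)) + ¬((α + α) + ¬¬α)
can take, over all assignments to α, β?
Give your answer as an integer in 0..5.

3

Take α = 2, β = 0:
α + α = 2 + 2 = 2
α + β = 2 + 0 = 2
(α + α) + (α + β) = 2 + 2 = 2
¬((α + α) + (α + β)) = ¬2 = 3
¬β = ¬0 = 5
¬β + α = 5 + 2 = 5
¬(¬β + α) = ¬5 = 0
¬((α + α) + (α + β)) ⇒ ¬(¬β + α) = 3 ⇒ 0 = 2
α + α = 2 + 2 = 2
¬α = ¬2 = 3
¬¬α = ¬3 = 2
(α + α) + ¬¬α = 2 + 2 = 2
¬((α + α) + ¬¬α) = ¬2 = 3
(¬((α + α) + (α + β)) ⇒ ¬(¬β + α)) + ¬((α + α) + ¬¬α) = 2 + 3 = 3
No assignment yields a value below 3, so this is the minimum.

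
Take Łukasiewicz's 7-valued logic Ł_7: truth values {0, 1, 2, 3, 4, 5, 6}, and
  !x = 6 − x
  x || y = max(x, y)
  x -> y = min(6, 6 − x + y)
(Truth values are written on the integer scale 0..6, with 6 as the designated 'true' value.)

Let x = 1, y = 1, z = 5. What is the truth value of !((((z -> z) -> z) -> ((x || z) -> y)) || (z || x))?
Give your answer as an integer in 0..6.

z -> z = 5 -> 5 = 6
(z -> z) -> z = 6 -> 5 = 5
x || z = 1 || 5 = 5
(x || z) -> y = 5 -> 1 = 2
((z -> z) -> z) -> ((x || z) -> y) = 5 -> 2 = 3
z || x = 5 || 1 = 5
(((z -> z) -> z) -> ((x || z) -> y)) || (z || x) = 3 || 5 = 5
!((((z -> z) -> z) -> ((x || z) -> y)) || (z || x)) = !5 = 1

1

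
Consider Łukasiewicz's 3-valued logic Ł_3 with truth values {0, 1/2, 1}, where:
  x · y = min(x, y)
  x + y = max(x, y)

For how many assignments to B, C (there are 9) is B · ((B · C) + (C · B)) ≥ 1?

1

B = 0, C = 0 ↦ 0  <
B = 0, C = 1/2 ↦ 0  <
B = 0, C = 1 ↦ 0  <
B = 1/2, C = 0 ↦ 0  <
B = 1/2, C = 1/2 ↦ 1/2  <
B = 1/2, C = 1 ↦ 1/2  <
B = 1, C = 0 ↦ 0  <
B = 1, C = 1/2 ↦ 1/2  <
B = 1, C = 1 ↦ 1  ≥
So 1 of the 9 assignments meets the threshold.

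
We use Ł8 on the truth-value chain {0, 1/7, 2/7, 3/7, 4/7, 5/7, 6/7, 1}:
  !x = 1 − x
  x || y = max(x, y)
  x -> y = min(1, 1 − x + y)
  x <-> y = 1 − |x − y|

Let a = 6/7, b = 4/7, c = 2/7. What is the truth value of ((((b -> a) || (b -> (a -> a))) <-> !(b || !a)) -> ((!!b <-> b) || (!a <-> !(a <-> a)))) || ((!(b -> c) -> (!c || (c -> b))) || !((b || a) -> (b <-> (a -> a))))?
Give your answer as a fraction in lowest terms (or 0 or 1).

1

b -> a = 4/7 -> 6/7 = 1
a -> a = 6/7 -> 6/7 = 1
b -> (a -> a) = 4/7 -> 1 = 1
(b -> a) || (b -> (a -> a)) = 1 || 1 = 1
!a = !6/7 = 1/7
b || !a = 4/7 || 1/7 = 4/7
!(b || !a) = !4/7 = 3/7
((b -> a) || (b -> (a -> a))) <-> !(b || !a) = 1 <-> 3/7 = 3/7
!b = !4/7 = 3/7
!!b = !3/7 = 4/7
!!b <-> b = 4/7 <-> 4/7 = 1
!a = !6/7 = 1/7
a <-> a = 6/7 <-> 6/7 = 1
!(a <-> a) = !1 = 0
!a <-> !(a <-> a) = 1/7 <-> 0 = 6/7
(!!b <-> b) || (!a <-> !(a <-> a)) = 1 || 6/7 = 1
(((b -> a) || (b -> (a -> a))) <-> !(b || !a)) -> ((!!b <-> b) || (!a <-> !(a <-> a))) = 3/7 -> 1 = 1
b -> c = 4/7 -> 2/7 = 5/7
!(b -> c) = !5/7 = 2/7
!c = !2/7 = 5/7
c -> b = 2/7 -> 4/7 = 1
!c || (c -> b) = 5/7 || 1 = 1
!(b -> c) -> (!c || (c -> b)) = 2/7 -> 1 = 1
b || a = 4/7 || 6/7 = 6/7
a -> a = 6/7 -> 6/7 = 1
b <-> (a -> a) = 4/7 <-> 1 = 4/7
(b || a) -> (b <-> (a -> a)) = 6/7 -> 4/7 = 5/7
!((b || a) -> (b <-> (a -> a))) = !5/7 = 2/7
(!(b -> c) -> (!c || (c -> b))) || !((b || a) -> (b <-> (a -> a))) = 1 || 2/7 = 1
((((b -> a) || (b -> (a -> a))) <-> !(b || !a)) -> ((!!b <-> b) || (!a <-> !(a <-> a)))) || ((!(b -> c) -> (!c || (c -> b))) || !((b || a) -> (b <-> (a -> a)))) = 1 || 1 = 1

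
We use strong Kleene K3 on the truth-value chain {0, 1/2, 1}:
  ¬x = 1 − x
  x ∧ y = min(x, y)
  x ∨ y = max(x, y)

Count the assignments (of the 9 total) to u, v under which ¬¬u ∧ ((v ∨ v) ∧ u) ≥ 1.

u = 0, v = 0 ↦ 0  <
u = 0, v = 1/2 ↦ 0  <
u = 0, v = 1 ↦ 0  <
u = 1/2, v = 0 ↦ 0  <
u = 1/2, v = 1/2 ↦ 1/2  <
u = 1/2, v = 1 ↦ 1/2  <
u = 1, v = 0 ↦ 0  <
u = 1, v = 1/2 ↦ 1/2  <
u = 1, v = 1 ↦ 1  ≥
So 1 of the 9 assignments meets the threshold.

1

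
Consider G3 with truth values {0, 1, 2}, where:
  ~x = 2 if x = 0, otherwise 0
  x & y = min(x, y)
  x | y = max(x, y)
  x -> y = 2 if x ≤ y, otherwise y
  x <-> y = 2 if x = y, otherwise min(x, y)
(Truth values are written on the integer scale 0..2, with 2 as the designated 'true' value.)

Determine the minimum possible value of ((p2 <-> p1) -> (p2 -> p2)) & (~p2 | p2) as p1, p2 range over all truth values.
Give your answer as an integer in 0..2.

1

Take p1 = 0, p2 = 1:
p2 <-> p1 = 1 <-> 0 = 0
p2 -> p2 = 1 -> 1 = 2
(p2 <-> p1) -> (p2 -> p2) = 0 -> 2 = 2
~p2 = ~1 = 0
~p2 | p2 = 0 | 1 = 1
((p2 <-> p1) -> (p2 -> p2)) & (~p2 | p2) = 2 & 1 = 1
No assignment yields a value below 1, so this is the minimum.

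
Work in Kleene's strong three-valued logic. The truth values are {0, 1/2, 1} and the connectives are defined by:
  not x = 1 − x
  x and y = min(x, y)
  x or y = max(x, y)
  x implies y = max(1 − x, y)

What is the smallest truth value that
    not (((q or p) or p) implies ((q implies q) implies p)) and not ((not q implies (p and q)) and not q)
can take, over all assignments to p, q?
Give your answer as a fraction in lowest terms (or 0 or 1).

0

Take p = 0, q = 0:
q or p = 0 or 0 = 0
(q or p) or p = 0 or 0 = 0
q implies q = 0 implies 0 = 1
(q implies q) implies p = 1 implies 0 = 0
((q or p) or p) implies ((q implies q) implies p) = 0 implies 0 = 1
not (((q or p) or p) implies ((q implies q) implies p)) = not 1 = 0
not q = not 0 = 1
p and q = 0 and 0 = 0
not q implies (p and q) = 1 implies 0 = 0
not q = not 0 = 1
(not q implies (p and q)) and not q = 0 and 1 = 0
not ((not q implies (p and q)) and not q) = not 0 = 1
not (((q or p) or p) implies ((q implies q) implies p)) and not ((not q implies (p and q)) and not q) = 0 and 1 = 0
No assignment yields a value below 0, so this is the minimum.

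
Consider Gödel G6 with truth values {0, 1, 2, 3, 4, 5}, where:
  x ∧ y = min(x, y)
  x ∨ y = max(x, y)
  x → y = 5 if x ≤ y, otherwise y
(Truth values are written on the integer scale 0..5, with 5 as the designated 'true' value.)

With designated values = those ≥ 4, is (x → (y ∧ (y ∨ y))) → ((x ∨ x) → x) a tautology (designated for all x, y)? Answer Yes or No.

Yes

At x = 4, y = 3, for instance:
y ∨ y = 3 ∨ 3 = 3
y ∧ (y ∨ y) = 3 ∧ 3 = 3
x → (y ∧ (y ∨ y)) = 4 → 3 = 3
x ∨ x = 4 ∨ 4 = 4
(x ∨ x) → x = 4 → 4 = 5
(x → (y ∧ (y ∨ y))) → ((x ∨ x) → x) = 3 → 5 = 5
and checking the remaining 35 assignments likewise gives ≥ 4 in every case.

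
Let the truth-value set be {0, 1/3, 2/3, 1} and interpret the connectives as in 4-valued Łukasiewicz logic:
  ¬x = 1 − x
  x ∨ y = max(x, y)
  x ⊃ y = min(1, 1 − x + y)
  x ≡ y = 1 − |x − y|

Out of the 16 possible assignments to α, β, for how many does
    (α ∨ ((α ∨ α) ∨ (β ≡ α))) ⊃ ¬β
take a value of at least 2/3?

12

α = 0, β = 0 ↦ 1  ≥
α = 0, β = 1/3 ↦ 1  ≥
α = 0, β = 2/3 ↦ 1  ≥
α = 0, β = 1 ↦ 1  ≥
α = 1/3, β = 0 ↦ 1  ≥
α = 1/3, β = 1/3 ↦ 2/3  ≥
α = 1/3, β = 2/3 ↦ 2/3  ≥
α = 1/3, β = 1 ↦ 2/3  ≥
α = 2/3, β = 0 ↦ 1  ≥
α = 2/3, β = 1/3 ↦ 1  ≥
α = 2/3, β = 2/3 ↦ 1/3  <
α = 2/3, β = 1 ↦ 1/3  <
α = 1, β = 0 ↦ 1  ≥
α = 1, β = 1/3 ↦ 2/3  ≥
α = 1, β = 2/3 ↦ 1/3  <
α = 1, β = 1 ↦ 0  <
So 12 of the 16 assignments meet the threshold.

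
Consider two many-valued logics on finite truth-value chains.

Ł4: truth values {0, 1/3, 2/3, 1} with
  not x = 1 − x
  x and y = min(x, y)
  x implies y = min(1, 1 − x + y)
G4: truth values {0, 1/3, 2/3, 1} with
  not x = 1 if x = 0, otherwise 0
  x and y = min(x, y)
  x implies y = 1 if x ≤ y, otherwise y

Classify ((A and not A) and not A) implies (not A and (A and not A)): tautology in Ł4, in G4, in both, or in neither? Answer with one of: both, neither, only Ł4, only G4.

In Ł4: every assignment gives 1 — tautology.
In G4: every assignment gives 1 — tautology.

both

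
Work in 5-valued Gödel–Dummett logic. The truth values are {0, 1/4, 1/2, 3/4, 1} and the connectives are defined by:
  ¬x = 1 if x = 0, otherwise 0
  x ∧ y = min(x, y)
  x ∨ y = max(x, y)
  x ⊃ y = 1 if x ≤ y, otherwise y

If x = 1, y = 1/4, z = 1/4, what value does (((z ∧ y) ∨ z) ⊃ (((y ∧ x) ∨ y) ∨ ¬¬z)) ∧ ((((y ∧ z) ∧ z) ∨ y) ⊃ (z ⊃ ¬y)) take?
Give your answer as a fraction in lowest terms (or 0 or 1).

z ∧ y = 1/4 ∧ 1/4 = 1/4
(z ∧ y) ∨ z = 1/4 ∨ 1/4 = 1/4
y ∧ x = 1/4 ∧ 1 = 1/4
(y ∧ x) ∨ y = 1/4 ∨ 1/4 = 1/4
¬z = ¬1/4 = 0
¬¬z = ¬0 = 1
((y ∧ x) ∨ y) ∨ ¬¬z = 1/4 ∨ 1 = 1
((z ∧ y) ∨ z) ⊃ (((y ∧ x) ∨ y) ∨ ¬¬z) = 1/4 ⊃ 1 = 1
y ∧ z = 1/4 ∧ 1/4 = 1/4
(y ∧ z) ∧ z = 1/4 ∧ 1/4 = 1/4
((y ∧ z) ∧ z) ∨ y = 1/4 ∨ 1/4 = 1/4
¬y = ¬1/4 = 0
z ⊃ ¬y = 1/4 ⊃ 0 = 0
(((y ∧ z) ∧ z) ∨ y) ⊃ (z ⊃ ¬y) = 1/4 ⊃ 0 = 0
(((z ∧ y) ∨ z) ⊃ (((y ∧ x) ∨ y) ∨ ¬¬z)) ∧ ((((y ∧ z) ∧ z) ∨ y) ⊃ (z ⊃ ¬y)) = 1 ∧ 0 = 0

0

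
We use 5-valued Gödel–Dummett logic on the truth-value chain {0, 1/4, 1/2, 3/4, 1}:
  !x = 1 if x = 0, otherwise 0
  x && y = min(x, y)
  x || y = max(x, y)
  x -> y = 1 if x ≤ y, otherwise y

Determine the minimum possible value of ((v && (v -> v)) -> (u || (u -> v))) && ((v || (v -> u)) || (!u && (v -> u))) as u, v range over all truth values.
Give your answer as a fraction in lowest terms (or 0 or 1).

1/4

Take u = 0, v = 1/4:
v -> v = 1/4 -> 1/4 = 1
v && (v -> v) = 1/4 && 1 = 1/4
u -> v = 0 -> 1/4 = 1
u || (u -> v) = 0 || 1 = 1
(v && (v -> v)) -> (u || (u -> v)) = 1/4 -> 1 = 1
v -> u = 1/4 -> 0 = 0
v || (v -> u) = 1/4 || 0 = 1/4
!u = !0 = 1
v -> u = 1/4 -> 0 = 0
!u && (v -> u) = 1 && 0 = 0
(v || (v -> u)) || (!u && (v -> u)) = 1/4 || 0 = 1/4
((v && (v -> v)) -> (u || (u -> v))) && ((v || (v -> u)) || (!u && (v -> u))) = 1 && 1/4 = 1/4
No assignment yields a value below 1/4, so this is the minimum.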